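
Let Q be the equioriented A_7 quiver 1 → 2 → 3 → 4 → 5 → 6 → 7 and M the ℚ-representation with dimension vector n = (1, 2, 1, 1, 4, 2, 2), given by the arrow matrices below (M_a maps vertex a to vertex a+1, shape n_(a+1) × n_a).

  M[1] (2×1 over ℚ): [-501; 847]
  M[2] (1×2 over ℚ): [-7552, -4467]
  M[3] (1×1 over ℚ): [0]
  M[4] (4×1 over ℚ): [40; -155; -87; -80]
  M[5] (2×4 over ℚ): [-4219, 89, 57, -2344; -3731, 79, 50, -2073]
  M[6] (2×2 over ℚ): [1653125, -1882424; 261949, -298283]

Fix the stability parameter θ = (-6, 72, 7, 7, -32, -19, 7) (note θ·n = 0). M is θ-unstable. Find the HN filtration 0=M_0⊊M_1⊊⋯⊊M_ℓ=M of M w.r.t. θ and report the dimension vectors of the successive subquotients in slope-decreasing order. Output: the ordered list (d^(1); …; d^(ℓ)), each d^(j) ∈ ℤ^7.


Barcode: M ≅ I[1,3], I[2,2], I[4,7], I[5,5]^2, I[5,7]. HN layers by μ_θ (7 steps, strictly decreasing):
  μ^(1)=72; μ^(2)=79/2; μ^(3)=7; μ^(4)=-6; μ^(5)=-44/3; μ^(6)=-19; μ^(7)=-32

((0, 1, 0, 0, 0, 0, 0); (0, 1, 1, 0, 0, 0, 0); (0, 0, 0, 0, 0, 0, 2); (1, 0, 0, 0, 0, 0, 0); (0, 0, 0, 1, 1, 1, 0); (0, 0, 0, 0, 0, 1, 0); (0, 0, 0, 0, 3, 0, 0))


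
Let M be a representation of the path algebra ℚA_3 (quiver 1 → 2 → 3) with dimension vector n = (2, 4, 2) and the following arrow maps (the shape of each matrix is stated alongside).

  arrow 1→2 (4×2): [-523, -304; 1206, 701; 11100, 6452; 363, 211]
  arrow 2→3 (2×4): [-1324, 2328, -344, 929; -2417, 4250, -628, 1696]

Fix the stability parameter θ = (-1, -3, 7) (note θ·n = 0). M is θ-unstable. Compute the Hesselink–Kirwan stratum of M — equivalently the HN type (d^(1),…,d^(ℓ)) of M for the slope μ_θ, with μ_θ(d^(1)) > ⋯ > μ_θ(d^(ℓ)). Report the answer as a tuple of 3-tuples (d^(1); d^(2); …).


Via rank(M_{q-1}∘⋯∘M_p): M ≅ I[1,3]^2, I[2,2]^2.
μ_θ-semistable layers: μ^(1)=7; μ^(2)=-2; μ^(3)=-3

((0, 0, 2); (2, 2, 0); (0, 2, 0))


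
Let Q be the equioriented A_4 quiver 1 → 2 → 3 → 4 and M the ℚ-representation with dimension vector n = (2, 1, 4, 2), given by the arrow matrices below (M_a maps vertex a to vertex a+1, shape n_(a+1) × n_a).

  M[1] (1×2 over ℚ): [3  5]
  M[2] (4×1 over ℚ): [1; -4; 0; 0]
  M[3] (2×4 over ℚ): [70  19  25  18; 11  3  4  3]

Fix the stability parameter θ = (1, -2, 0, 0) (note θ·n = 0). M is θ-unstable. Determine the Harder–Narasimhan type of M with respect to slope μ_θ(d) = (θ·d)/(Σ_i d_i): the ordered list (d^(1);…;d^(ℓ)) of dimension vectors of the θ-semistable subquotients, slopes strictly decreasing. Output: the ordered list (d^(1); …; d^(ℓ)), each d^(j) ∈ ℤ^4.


Barcode: M ≅ I[1,1], I[1,4], I[3,3]^2, I[3,4]. HN layers by μ_θ (3 steps, strictly decreasing):
  μ^(1)=1; μ^(2)=0; μ^(3)=-1/2

((1, 0, 0, 0); (0, 0, 4, 2); (1, 1, 0, 0))


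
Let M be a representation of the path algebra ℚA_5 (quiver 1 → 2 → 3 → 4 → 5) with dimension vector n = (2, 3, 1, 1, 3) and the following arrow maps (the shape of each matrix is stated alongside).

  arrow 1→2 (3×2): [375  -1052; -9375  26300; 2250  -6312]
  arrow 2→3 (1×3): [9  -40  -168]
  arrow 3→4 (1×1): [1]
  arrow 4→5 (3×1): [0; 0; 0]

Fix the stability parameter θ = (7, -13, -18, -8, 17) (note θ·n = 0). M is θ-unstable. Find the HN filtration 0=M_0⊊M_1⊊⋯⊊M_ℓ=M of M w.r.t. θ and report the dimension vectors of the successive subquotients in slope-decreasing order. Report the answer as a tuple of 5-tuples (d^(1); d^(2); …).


Via rank(M_{q-1}∘⋯∘M_p): M ≅ I[1,1], I[1,4], I[2,2]^2, I[5,5]^3.
μ_θ-semistable layers: μ^(1)=17; μ^(2)=7; μ^(3)=-8; μ^(4)=-13

((0, 0, 0, 0, 3); (1, 0, 0, 0, 0); (1, 1, 1, 1, 0); (0, 2, 0, 0, 0))


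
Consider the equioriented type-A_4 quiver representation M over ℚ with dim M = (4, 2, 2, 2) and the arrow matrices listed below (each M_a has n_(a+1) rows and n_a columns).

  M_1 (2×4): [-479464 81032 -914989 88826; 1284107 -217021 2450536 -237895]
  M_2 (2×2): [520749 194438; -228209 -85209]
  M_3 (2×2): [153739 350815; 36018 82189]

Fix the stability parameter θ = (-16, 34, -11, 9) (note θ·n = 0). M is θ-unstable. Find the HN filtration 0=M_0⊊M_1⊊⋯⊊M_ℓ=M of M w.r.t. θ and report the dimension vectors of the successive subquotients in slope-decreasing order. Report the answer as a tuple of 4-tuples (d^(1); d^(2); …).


Barcode: M ≅ I[1,1]^2, I[1,4]^2. HN layers by μ_θ (2 steps, strictly decreasing):
  μ^(1)=32/3; μ^(2)=-16

((0, 2, 2, 2); (4, 0, 0, 0))


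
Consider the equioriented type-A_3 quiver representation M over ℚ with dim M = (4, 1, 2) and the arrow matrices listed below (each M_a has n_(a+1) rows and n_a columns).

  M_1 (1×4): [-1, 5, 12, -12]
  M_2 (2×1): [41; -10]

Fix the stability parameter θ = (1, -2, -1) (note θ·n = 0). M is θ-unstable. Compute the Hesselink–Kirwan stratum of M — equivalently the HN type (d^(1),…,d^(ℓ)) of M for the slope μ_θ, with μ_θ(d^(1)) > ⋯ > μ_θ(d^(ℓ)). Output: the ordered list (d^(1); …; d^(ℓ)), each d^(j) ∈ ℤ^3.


Via rank(M_{q-1}∘⋯∘M_p): M ≅ I[1,1]^3, I[1,3], I[3,3].
μ_θ-semistable layers: μ^(1)=1; μ^(2)=-2/3; μ^(3)=-1

((3, 0, 0); (1, 1, 1); (0, 0, 1))


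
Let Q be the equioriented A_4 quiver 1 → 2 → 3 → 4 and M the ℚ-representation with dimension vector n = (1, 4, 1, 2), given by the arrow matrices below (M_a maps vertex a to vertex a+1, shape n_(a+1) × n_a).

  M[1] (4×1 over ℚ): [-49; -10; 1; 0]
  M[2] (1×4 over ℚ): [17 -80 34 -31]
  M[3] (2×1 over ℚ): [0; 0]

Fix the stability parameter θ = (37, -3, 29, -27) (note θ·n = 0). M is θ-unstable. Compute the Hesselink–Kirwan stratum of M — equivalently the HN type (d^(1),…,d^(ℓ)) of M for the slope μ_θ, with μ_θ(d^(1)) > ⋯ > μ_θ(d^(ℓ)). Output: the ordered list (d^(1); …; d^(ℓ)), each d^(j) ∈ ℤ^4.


Barcode: M ≅ I[1,3], I[2,2]^3, I[4,4]^2. HN layers by μ_θ (4 steps, strictly decreasing):
  μ^(1)=29; μ^(2)=17; μ^(3)=-3; μ^(4)=-27

((0, 0, 1, 0); (1, 1, 0, 0); (0, 3, 0, 0); (0, 0, 0, 2))


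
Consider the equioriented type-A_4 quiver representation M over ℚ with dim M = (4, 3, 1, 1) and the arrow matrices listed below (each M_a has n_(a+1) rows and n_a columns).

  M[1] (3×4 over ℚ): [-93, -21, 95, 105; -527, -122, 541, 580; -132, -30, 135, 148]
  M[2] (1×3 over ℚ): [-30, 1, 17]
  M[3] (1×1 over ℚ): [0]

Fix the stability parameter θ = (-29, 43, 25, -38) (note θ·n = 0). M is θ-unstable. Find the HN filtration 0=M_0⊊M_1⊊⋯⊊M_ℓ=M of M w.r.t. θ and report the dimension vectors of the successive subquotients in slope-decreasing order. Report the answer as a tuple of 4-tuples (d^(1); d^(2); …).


Barcode: M ≅ I[1,1], I[1,2]^2, I[1,3], I[4,4]. HN layers by μ_θ (4 steps, strictly decreasing):
  μ^(1)=43; μ^(2)=34; μ^(3)=-29; μ^(4)=-38

((0, 2, 0, 0); (0, 1, 1, 0); (4, 0, 0, 0); (0, 0, 0, 1))


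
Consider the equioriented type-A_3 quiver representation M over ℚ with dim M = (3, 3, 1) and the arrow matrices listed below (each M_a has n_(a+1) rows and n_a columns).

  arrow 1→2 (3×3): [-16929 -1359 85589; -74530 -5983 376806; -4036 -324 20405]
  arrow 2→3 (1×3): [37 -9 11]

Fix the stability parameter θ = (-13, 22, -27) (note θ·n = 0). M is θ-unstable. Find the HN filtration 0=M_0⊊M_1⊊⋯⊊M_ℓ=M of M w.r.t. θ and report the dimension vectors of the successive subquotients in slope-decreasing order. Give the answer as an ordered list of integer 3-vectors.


Via rank(M_{q-1}∘⋯∘M_p): M ≅ I[1,2]^2, I[1,3].
μ_θ-semistable layers: μ^(1)=22; μ^(2)=-5/2; μ^(3)=-13

((0, 2, 0); (0, 1, 1); (3, 0, 0))


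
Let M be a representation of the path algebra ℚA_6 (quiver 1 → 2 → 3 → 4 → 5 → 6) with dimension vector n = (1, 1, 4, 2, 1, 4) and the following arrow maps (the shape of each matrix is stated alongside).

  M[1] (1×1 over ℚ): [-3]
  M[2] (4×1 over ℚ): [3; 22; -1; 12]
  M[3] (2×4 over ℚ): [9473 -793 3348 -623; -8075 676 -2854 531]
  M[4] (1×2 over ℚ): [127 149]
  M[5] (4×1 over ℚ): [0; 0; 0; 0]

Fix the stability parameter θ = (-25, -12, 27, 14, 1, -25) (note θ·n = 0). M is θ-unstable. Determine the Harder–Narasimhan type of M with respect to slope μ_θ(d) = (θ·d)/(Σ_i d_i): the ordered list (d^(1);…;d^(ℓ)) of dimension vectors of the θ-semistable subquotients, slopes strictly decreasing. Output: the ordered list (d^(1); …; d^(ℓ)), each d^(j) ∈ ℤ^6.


Barcode: M ≅ I[1,4], I[3,3]^2, I[3,5], I[6,6]^4. HN layers by μ_θ (5 steps, strictly decreasing):
  μ^(1)=27; μ^(2)=41/2; μ^(3)=14; μ^(4)=-12; μ^(5)=-25

((0, 0, 2, 0, 0, 0); (0, 0, 1, 1, 0, 0); (0, 0, 1, 1, 1, 0); (0, 1, 0, 0, 0, 0); (1, 0, 0, 0, 0, 4))


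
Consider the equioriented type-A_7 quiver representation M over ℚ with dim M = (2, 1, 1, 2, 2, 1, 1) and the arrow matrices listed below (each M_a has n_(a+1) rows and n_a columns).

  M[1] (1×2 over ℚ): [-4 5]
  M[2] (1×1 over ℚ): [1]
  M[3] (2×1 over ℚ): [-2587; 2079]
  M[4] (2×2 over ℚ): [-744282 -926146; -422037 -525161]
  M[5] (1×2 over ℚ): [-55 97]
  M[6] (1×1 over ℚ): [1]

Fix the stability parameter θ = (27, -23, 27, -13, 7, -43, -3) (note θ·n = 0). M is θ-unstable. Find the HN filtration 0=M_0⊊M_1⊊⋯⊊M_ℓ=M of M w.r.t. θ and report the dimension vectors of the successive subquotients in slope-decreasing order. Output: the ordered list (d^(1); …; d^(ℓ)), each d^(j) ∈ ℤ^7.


Via rank(M_{q-1}∘⋯∘M_p): M ≅ I[1,1], I[1,4], I[4,7], I[5,5].
μ_θ-semistable layers: μ^(1)=27; μ^(2)=7; μ^(3)=2; μ^(4)=-3; μ^(5)=-49/3

((1, 0, 0, 0, 0, 0, 0); (0, 0, 1, 1, 1, 0, 0); (1, 1, 0, 0, 0, 0, 0); (0, 0, 0, 0, 0, 0, 1); (0, 0, 0, 1, 1, 1, 0))


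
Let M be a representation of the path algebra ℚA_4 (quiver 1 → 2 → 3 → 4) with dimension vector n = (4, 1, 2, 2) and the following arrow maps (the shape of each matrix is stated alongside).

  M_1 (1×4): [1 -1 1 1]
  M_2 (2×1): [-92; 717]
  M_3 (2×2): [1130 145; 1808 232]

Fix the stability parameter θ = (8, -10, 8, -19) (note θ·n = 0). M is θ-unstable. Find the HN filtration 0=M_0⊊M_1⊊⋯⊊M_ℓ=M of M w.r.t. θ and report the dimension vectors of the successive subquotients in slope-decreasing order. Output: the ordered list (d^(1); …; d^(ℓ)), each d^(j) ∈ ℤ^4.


Interval decomposition of M: I[1,1]^3, I[1,4], I[3,3], I[4,4].
HN type (ℓ=3): μ^(1)=8; μ^(2)=-13/4; μ^(3)=-19

((3, 0, 1, 0); (1, 1, 1, 1); (0, 0, 0, 1))


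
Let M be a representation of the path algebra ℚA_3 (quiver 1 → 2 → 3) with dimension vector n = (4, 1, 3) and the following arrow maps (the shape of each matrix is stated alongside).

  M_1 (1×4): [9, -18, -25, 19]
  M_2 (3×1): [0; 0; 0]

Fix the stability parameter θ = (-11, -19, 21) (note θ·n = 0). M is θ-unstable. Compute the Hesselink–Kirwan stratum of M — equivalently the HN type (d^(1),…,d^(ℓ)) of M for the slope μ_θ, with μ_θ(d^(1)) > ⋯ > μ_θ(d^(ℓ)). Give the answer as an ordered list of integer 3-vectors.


Barcode: M ≅ I[1,1]^3, I[1,2], I[3,3]^3. HN layers by μ_θ (3 steps, strictly decreasing):
  μ^(1)=21; μ^(2)=-11; μ^(3)=-15

((0, 0, 3); (3, 0, 0); (1, 1, 0))


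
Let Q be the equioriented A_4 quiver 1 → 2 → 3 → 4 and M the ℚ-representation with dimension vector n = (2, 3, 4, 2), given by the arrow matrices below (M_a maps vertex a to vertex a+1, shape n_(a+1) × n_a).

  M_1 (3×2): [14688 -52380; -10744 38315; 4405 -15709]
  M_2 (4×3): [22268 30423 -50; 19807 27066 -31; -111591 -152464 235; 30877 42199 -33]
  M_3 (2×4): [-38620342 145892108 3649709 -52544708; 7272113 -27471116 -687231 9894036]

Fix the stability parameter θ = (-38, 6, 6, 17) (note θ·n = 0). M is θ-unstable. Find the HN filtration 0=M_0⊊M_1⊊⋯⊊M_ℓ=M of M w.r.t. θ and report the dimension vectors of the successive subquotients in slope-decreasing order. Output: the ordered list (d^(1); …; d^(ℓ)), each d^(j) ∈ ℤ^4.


Barcode: M ≅ I[1,4]^2, I[2,3], I[3,3]. HN layers by μ_θ (3 steps, strictly decreasing):
  μ^(1)=17; μ^(2)=6; μ^(3)=-38

((0, 0, 0, 2); (0, 3, 4, 0); (2, 0, 0, 0))


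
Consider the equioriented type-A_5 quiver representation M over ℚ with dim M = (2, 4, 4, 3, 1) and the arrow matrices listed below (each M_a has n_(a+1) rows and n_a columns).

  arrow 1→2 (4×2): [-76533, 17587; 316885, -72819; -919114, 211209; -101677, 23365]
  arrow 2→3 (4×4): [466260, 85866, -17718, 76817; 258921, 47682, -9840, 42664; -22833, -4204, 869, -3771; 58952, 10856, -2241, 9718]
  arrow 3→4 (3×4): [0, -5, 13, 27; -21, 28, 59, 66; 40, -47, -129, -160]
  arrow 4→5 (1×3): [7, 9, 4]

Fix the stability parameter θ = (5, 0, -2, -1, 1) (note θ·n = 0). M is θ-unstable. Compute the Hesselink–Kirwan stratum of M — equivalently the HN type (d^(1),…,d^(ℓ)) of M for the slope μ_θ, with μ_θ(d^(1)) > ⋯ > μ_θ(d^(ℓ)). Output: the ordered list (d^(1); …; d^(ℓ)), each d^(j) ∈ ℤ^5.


Barcode: M ≅ I[1,4], I[1,5], I[2,2], I[2,4], I[3,3]. HN layers by μ_θ (5 steps, strictly decreasing):
  μ^(1)=1; μ^(2)=1/2; μ^(3)=0; μ^(4)=-1; μ^(5)=-2

((0, 0, 0, 0, 1); (2, 2, 2, 2, 0); (0, 1, 0, 0, 0); (0, 1, 1, 1, 0); (0, 0, 1, 0, 0))


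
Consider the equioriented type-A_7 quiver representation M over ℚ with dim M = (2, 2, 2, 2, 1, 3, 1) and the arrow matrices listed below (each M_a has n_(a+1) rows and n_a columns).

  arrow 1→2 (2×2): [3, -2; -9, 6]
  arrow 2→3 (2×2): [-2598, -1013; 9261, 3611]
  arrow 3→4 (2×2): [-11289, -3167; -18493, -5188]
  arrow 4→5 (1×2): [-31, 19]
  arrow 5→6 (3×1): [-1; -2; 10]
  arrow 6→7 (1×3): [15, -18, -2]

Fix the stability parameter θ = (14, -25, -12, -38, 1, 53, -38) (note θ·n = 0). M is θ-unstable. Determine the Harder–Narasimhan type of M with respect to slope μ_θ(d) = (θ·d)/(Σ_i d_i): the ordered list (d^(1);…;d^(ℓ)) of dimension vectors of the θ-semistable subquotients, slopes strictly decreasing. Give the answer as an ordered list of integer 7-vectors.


Via rank(M_{q-1}∘⋯∘M_p): M ≅ I[1,1], I[1,7], I[2,4], I[6,6]^2.
μ_θ-semistable layers: μ^(1)=53; μ^(2)=14; μ^(3)=15/2; μ^(4)=1; μ^(5)=-61/4; μ^(6)=-25

((0, 0, 0, 0, 0, 2, 0); (1, 0, 0, 0, 0, 0, 0); (0, 0, 0, 0, 0, 1, 1); (0, 0, 0, 0, 1, 0, 0); (1, 1, 1, 1, 0, 0, 0); (0, 1, 1, 1, 0, 0, 0))


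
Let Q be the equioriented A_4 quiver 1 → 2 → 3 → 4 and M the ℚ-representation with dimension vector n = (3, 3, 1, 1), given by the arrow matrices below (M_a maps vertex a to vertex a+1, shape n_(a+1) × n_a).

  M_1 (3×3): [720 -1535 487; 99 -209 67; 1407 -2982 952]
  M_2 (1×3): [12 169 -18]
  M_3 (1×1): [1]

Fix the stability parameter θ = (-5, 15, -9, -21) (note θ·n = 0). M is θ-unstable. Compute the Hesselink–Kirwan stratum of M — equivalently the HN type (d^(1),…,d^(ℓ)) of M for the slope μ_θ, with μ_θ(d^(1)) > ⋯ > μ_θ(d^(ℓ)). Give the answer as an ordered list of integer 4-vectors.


Interval decomposition of M: I[1,1], I[1,2], I[1,4], I[2,2].
HN type (ℓ=2): μ^(1)=15; μ^(2)=-5

((0, 2, 0, 0); (3, 1, 1, 1))


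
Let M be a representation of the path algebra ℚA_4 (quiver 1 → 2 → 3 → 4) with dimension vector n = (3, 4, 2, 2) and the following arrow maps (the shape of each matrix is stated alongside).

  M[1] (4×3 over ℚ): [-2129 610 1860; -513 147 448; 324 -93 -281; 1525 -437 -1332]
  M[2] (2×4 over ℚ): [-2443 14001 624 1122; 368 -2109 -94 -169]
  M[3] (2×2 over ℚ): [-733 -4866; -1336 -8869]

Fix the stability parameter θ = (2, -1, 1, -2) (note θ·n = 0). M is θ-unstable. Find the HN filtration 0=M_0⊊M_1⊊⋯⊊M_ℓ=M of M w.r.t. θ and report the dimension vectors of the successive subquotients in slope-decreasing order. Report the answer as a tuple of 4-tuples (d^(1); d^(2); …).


Via rank(M_{q-1}∘⋯∘M_p): M ≅ I[1,2], I[1,4]^2, I[2,2].
μ_θ-semistable layers: μ^(1)=1/2; μ^(2)=0; μ^(3)=-1

((1, 1, 0, 0); (2, 2, 2, 2); (0, 1, 0, 0))


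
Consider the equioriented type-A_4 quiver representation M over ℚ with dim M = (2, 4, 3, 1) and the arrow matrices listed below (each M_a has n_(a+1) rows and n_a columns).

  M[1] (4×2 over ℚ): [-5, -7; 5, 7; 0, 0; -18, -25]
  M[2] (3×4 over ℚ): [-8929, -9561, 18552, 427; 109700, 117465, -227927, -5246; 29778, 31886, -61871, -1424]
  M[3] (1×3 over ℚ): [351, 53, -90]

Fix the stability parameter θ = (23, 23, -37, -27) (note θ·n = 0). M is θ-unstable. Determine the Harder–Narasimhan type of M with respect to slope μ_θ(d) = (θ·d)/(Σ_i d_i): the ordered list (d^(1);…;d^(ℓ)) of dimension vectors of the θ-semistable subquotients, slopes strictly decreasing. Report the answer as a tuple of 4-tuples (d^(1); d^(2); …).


Via rank(M_{q-1}∘⋯∘M_p): M ≅ I[1,3], I[1,4], I[2,2], I[2,3].
μ_θ-semistable layers: μ^(1)=23; μ^(2)=3; μ^(3)=-9/2; μ^(4)=-7

((0, 1, 0, 0); (1, 1, 1, 0); (1, 1, 1, 1); (0, 1, 1, 0))


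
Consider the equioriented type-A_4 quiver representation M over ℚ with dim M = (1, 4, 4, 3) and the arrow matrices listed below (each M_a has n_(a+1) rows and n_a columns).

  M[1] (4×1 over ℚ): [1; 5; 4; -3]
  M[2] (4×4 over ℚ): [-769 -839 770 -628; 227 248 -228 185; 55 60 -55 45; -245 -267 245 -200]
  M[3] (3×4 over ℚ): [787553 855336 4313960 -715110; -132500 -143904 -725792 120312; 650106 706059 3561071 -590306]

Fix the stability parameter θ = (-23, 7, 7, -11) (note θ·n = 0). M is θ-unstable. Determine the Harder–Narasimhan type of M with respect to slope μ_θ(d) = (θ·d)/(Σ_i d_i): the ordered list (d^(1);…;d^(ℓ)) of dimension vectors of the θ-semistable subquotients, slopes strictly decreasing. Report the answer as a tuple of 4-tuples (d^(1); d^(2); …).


Interval decomposition of M: I[1,2], I[2,3], I[2,4]^2, I[3,3], I[4,4].
HN type (ℓ=4): μ^(1)=7; μ^(2)=1; μ^(3)=-11; μ^(4)=-23

((0, 2, 2, 0); (0, 2, 2, 2); (0, 0, 0, 1); (1, 0, 0, 0))


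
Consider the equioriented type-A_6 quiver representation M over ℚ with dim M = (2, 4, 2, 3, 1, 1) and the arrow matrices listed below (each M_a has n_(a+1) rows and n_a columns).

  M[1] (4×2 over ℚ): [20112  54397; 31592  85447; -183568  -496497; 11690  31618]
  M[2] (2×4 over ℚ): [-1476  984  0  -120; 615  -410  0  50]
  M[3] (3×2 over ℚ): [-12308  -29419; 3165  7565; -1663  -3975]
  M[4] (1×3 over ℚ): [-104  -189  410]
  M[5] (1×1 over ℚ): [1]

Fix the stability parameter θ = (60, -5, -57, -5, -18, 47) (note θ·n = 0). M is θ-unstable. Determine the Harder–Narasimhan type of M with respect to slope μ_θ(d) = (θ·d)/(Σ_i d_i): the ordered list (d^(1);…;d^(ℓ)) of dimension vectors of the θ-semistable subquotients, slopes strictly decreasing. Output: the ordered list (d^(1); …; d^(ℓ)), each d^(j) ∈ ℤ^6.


Via rank(M_{q-1}∘⋯∘M_p): M ≅ I[1,2], I[1,6], I[2,2]^2, I[3,4], I[4,4].
μ_θ-semistable layers: μ^(1)=47; μ^(2)=55/2; μ^(3)=-5; μ^(4)=-57

((0, 0, 0, 0, 0, 1); (1, 1, 0, 0, 0, 0); (1, 3, 1, 3, 1, 0); (0, 0, 1, 0, 0, 0))


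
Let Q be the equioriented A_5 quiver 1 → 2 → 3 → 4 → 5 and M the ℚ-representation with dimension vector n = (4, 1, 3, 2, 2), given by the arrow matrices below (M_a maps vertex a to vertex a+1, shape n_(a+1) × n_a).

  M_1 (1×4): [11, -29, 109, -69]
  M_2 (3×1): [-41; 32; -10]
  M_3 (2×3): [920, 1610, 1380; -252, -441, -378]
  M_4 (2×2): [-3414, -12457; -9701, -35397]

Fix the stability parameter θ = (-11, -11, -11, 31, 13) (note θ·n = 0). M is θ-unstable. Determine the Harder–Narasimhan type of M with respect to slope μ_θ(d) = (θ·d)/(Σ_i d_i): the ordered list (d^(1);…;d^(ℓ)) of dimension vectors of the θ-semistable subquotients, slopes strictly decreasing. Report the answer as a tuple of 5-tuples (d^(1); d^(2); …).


Interval decomposition of M: I[1,1]^3, I[1,3], I[3,3], I[3,5], I[4,5].
HN type (ℓ=2): μ^(1)=22; μ^(2)=-11

((0, 0, 0, 2, 2); (4, 1, 3, 0, 0))


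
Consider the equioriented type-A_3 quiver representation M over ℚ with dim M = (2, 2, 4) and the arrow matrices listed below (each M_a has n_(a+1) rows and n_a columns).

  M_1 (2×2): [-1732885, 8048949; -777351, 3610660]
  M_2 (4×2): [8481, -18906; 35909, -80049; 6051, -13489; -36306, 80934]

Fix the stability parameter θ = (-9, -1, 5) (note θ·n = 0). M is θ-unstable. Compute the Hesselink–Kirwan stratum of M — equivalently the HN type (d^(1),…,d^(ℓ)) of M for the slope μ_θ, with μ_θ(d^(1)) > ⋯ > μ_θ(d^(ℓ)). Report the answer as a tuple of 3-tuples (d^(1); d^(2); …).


Interval decomposition of M: I[1,3]^2, I[3,3]^2.
HN type (ℓ=3): μ^(1)=5; μ^(2)=-1; μ^(3)=-9

((0, 0, 4); (0, 2, 0); (2, 0, 0))


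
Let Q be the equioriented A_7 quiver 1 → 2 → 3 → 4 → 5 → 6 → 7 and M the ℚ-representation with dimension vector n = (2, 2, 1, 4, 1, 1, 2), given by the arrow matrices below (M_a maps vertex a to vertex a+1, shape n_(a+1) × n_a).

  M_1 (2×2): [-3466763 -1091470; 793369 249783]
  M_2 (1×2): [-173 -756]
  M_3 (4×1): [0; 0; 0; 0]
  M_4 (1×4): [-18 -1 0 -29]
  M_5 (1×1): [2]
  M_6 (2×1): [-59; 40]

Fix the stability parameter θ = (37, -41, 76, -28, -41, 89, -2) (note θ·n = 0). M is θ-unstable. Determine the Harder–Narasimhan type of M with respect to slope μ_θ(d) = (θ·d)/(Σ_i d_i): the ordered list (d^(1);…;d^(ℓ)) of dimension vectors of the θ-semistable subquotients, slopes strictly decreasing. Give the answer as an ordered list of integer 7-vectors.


Via rank(M_{q-1}∘⋯∘M_p): M ≅ I[1,2], I[1,3], I[4,4]^3, I[4,7], I[7,7].
μ_θ-semistable layers: μ^(1)=76; μ^(2)=87/2; μ^(3)=-2; μ^(4)=-28; μ^(5)=-69/2

((0, 0, 1, 0, 0, 0, 0); (0, 0, 0, 0, 0, 1, 1); (2, 2, 0, 0, 0, 0, 1); (0, 0, 0, 3, 0, 0, 0); (0, 0, 0, 1, 1, 0, 0))


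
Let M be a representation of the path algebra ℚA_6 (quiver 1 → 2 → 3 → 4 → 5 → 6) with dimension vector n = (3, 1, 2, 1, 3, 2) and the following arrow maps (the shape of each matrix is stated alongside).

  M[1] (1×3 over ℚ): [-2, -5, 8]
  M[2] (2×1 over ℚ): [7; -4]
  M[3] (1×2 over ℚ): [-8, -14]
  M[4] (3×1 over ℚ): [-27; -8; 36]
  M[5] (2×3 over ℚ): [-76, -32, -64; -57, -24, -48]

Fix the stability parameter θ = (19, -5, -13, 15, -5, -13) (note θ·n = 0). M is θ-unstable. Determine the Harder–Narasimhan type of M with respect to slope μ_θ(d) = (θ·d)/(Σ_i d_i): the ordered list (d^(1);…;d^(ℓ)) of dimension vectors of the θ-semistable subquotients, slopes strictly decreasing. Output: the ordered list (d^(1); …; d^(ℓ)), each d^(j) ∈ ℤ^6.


Barcode: M ≅ I[1,1]^2, I[1,3], I[3,6], I[5,5]^2, I[6,6]. HN layers by μ_θ (5 steps, strictly decreasing):
  μ^(1)=19; μ^(2)=1/3; μ^(3)=-1; μ^(4)=-5; μ^(5)=-13

((2, 0, 0, 0, 0, 0); (1, 1, 1, 0, 0, 0); (0, 0, 0, 1, 1, 1); (0, 0, 0, 0, 2, 0); (0, 0, 1, 0, 0, 1))


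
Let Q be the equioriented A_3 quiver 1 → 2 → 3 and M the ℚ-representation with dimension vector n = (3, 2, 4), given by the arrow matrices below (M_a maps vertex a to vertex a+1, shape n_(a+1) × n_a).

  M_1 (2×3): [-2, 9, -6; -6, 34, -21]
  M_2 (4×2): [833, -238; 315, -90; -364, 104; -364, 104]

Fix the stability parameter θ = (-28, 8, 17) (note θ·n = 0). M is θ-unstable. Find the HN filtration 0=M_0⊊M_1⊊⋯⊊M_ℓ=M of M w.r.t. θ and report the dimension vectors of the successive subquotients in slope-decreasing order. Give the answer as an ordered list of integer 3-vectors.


Barcode: M ≅ I[1,1], I[1,2], I[1,3], I[3,3]^3. HN layers by μ_θ (3 steps, strictly decreasing):
  μ^(1)=17; μ^(2)=8; μ^(3)=-28

((0, 0, 4); (0, 2, 0); (3, 0, 0))


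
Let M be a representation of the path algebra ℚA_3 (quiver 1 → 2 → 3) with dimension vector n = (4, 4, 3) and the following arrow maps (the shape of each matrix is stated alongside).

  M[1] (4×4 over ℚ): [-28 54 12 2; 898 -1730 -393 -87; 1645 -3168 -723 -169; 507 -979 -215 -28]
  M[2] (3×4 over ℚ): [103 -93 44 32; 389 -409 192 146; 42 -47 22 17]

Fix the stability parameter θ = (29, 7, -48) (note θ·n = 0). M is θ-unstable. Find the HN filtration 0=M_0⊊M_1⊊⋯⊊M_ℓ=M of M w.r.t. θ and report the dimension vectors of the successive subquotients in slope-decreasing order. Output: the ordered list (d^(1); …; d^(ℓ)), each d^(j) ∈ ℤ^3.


Via rank(M_{q-1}∘⋯∘M_p): M ≅ I[1,2]^2, I[1,3]^2, I[3,3].
μ_θ-semistable layers: μ^(1)=18; μ^(2)=-4; μ^(3)=-48

((2, 2, 0); (2, 2, 2); (0, 0, 1))


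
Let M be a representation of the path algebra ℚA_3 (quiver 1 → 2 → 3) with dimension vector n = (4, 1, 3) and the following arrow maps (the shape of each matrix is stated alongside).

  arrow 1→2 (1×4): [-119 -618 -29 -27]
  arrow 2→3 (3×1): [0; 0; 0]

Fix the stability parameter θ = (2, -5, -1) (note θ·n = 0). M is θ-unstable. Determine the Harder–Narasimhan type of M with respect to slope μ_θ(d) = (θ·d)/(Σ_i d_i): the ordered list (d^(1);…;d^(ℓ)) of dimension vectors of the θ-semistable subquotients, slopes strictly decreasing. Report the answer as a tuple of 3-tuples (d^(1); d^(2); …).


Interval decomposition of M: I[1,1]^3, I[1,2], I[3,3]^3.
HN type (ℓ=3): μ^(1)=2; μ^(2)=-1; μ^(3)=-3/2

((3, 0, 0); (0, 0, 3); (1, 1, 0))


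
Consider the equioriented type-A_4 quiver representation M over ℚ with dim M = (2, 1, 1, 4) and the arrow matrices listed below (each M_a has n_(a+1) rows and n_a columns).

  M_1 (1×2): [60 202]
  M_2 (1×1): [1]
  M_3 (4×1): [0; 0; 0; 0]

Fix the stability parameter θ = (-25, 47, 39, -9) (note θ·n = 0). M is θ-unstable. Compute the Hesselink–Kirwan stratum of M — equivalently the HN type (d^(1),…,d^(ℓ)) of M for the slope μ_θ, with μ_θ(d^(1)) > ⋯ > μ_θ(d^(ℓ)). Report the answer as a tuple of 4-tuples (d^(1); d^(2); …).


Via rank(M_{q-1}∘⋯∘M_p): M ≅ I[1,1], I[1,3], I[4,4]^4.
μ_θ-semistable layers: μ^(1)=43; μ^(2)=-9; μ^(3)=-25

((0, 1, 1, 0); (0, 0, 0, 4); (2, 0, 0, 0))


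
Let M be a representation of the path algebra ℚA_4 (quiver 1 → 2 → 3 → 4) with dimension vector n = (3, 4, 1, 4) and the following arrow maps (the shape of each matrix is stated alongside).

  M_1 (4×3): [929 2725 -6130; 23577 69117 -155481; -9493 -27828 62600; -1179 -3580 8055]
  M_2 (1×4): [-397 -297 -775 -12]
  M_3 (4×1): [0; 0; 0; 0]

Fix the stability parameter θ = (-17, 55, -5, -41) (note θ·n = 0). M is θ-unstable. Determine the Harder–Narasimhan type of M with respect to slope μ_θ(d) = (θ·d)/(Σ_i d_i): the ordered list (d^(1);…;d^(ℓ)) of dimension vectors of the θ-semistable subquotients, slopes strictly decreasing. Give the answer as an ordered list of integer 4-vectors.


Barcode: M ≅ I[1,2]^2, I[1,3], I[2,2], I[4,4]^4. HN layers by μ_θ (4 steps, strictly decreasing):
  μ^(1)=55; μ^(2)=25; μ^(3)=-17; μ^(4)=-41

((0, 3, 0, 0); (0, 1, 1, 0); (3, 0, 0, 0); (0, 0, 0, 4))


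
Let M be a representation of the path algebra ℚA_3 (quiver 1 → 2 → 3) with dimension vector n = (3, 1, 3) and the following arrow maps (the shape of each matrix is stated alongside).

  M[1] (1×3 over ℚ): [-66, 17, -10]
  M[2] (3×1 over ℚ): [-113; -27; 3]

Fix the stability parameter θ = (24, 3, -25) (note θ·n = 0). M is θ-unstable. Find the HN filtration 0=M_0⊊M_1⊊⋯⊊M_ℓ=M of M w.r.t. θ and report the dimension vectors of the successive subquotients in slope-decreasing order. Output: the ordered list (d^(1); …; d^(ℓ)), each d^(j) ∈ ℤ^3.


Via rank(M_{q-1}∘⋯∘M_p): M ≅ I[1,1]^2, I[1,3], I[3,3]^2.
μ_θ-semistable layers: μ^(1)=24; μ^(2)=2/3; μ^(3)=-25

((2, 0, 0); (1, 1, 1); (0, 0, 2))


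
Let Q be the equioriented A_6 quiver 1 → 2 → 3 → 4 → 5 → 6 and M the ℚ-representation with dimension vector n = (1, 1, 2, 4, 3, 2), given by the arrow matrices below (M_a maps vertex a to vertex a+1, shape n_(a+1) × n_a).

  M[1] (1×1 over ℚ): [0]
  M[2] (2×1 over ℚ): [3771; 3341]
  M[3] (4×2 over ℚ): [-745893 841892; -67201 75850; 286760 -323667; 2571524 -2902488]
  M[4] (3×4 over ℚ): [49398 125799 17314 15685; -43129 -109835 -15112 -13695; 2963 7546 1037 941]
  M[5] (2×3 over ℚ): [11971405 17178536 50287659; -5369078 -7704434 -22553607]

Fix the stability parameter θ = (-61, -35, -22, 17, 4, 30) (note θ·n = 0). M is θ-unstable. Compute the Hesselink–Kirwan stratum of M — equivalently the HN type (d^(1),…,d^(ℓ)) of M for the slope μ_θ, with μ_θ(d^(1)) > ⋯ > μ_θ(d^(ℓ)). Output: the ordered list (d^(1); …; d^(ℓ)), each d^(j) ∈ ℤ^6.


Barcode: M ≅ I[1,1], I[2,6], I[3,6], I[4,4], I[4,5]. HN layers by μ_θ (6 steps, strictly decreasing):
  μ^(1)=30; μ^(2)=17; μ^(3)=21/2; μ^(4)=-22; μ^(5)=-35; μ^(6)=-61

((0, 0, 0, 0, 0, 2); (0, 0, 0, 1, 0, 0); (0, 0, 0, 3, 3, 0); (0, 0, 2, 0, 0, 0); (0, 1, 0, 0, 0, 0); (1, 0, 0, 0, 0, 0))


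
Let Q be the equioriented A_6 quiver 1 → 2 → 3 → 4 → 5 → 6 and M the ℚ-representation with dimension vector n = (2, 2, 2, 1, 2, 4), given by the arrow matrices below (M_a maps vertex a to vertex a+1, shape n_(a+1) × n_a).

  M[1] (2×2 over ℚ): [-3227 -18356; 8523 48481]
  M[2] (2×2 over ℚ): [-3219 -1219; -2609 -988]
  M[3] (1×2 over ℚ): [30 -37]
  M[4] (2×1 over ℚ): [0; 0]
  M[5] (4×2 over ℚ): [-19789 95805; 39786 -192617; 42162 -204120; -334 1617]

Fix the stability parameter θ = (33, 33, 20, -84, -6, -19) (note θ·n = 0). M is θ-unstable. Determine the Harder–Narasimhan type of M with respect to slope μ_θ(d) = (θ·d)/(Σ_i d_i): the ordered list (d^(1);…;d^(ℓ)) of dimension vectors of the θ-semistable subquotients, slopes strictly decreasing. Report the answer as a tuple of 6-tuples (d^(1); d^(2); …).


Interval decomposition of M: I[1,3], I[1,4], I[5,6]^2, I[6,6]^2.
HN type (ℓ=4): μ^(1)=86/3; μ^(2)=1/2; μ^(3)=-25/2; μ^(4)=-19

((1, 1, 1, 0, 0, 0); (1, 1, 1, 1, 0, 0); (0, 0, 0, 0, 2, 2); (0, 0, 0, 0, 0, 2))


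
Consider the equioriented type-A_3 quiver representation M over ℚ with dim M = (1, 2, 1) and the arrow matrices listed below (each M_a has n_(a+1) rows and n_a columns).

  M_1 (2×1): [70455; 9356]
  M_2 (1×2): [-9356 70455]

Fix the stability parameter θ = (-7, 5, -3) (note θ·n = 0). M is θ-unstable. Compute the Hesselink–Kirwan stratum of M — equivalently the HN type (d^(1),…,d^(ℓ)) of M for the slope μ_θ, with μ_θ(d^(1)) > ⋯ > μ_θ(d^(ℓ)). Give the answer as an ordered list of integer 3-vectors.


Interval decomposition of M: I[1,2], I[2,3].
HN type (ℓ=3): μ^(1)=5; μ^(2)=1; μ^(3)=-7

((0, 1, 0); (0, 1, 1); (1, 0, 0))


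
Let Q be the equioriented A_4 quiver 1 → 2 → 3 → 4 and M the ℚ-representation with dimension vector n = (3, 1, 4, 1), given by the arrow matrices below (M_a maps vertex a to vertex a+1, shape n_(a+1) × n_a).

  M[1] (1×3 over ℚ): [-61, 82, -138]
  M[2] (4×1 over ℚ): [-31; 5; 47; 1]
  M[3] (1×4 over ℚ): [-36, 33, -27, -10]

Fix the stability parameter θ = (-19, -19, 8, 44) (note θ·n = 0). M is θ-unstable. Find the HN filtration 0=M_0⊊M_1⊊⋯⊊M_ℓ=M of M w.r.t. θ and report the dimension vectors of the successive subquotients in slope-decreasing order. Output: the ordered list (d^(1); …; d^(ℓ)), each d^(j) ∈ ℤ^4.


Interval decomposition of M: I[1,1]^2, I[1,4], I[3,3]^3.
HN type (ℓ=3): μ^(1)=44; μ^(2)=8; μ^(3)=-19

((0, 0, 0, 1); (0, 0, 4, 0); (3, 1, 0, 0))


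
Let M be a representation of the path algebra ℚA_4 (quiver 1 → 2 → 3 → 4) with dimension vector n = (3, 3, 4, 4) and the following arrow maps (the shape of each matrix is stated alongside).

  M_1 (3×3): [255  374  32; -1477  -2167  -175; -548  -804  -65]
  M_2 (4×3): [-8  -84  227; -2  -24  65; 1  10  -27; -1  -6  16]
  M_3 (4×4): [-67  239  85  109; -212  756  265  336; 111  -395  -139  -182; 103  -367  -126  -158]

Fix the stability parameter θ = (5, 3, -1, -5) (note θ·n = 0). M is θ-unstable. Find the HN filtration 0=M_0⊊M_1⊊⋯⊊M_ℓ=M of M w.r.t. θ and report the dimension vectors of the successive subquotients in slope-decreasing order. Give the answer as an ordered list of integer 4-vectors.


Via rank(M_{q-1}∘⋯∘M_p): M ≅ I[1,2], I[1,4]^2, I[3,4]^2.
μ_θ-semistable layers: μ^(1)=4; μ^(2)=1/2; μ^(3)=-3

((1, 1, 0, 0); (2, 2, 2, 2); (0, 0, 2, 2))


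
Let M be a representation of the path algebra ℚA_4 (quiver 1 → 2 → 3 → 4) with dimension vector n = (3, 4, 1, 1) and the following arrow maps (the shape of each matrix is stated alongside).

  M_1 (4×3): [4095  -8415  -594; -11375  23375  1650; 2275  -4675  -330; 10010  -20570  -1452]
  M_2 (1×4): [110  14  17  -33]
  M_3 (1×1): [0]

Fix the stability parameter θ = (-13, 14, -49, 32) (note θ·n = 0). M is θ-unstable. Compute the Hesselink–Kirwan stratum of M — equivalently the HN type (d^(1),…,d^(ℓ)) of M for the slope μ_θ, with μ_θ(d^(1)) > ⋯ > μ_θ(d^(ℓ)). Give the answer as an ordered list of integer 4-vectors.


Interval decomposition of M: I[1,1]^2, I[1,3], I[2,2]^3, I[4,4].
HN type (ℓ=4): μ^(1)=32; μ^(2)=14; μ^(3)=-13; μ^(4)=-16

((0, 0, 0, 1); (0, 3, 0, 0); (2, 0, 0, 0); (1, 1, 1, 0))


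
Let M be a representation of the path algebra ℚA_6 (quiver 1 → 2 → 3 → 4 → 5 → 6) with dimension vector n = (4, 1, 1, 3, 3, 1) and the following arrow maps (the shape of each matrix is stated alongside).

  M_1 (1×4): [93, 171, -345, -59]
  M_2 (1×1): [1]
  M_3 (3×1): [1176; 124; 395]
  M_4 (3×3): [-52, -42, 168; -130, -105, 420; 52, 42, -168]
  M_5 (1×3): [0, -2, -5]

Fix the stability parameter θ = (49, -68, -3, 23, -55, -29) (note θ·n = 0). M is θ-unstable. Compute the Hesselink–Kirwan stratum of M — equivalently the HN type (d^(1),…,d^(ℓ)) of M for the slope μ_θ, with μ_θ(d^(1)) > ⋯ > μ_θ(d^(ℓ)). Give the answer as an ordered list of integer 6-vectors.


Barcode: M ≅ I[1,1]^3, I[1,4], I[4,4], I[4,5], I[5,5], I[5,6]. HN layers by μ_θ (7 steps, strictly decreasing):
  μ^(1)=49; μ^(2)=23; μ^(3)=-3; μ^(4)=-19/2; μ^(5)=-16; μ^(6)=-29; μ^(7)=-55

((3, 0, 0, 0, 0, 0); (0, 0, 0, 2, 0, 0); (0, 0, 1, 0, 0, 0); (1, 1, 0, 0, 0, 0); (0, 0, 0, 1, 1, 0); (0, 0, 0, 0, 0, 1); (0, 0, 0, 0, 2, 0))


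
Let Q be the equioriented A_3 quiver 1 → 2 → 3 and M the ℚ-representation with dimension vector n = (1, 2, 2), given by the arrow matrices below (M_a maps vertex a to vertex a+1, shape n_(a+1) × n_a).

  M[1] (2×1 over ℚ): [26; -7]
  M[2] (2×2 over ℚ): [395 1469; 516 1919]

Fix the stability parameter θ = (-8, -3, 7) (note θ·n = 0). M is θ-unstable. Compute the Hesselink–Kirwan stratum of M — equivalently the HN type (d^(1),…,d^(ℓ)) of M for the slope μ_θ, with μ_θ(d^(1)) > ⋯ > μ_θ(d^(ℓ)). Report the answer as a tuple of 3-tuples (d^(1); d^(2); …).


Interval decomposition of M: I[1,3], I[2,3].
HN type (ℓ=3): μ^(1)=7; μ^(2)=-3; μ^(3)=-8

((0, 0, 2); (0, 2, 0); (1, 0, 0))


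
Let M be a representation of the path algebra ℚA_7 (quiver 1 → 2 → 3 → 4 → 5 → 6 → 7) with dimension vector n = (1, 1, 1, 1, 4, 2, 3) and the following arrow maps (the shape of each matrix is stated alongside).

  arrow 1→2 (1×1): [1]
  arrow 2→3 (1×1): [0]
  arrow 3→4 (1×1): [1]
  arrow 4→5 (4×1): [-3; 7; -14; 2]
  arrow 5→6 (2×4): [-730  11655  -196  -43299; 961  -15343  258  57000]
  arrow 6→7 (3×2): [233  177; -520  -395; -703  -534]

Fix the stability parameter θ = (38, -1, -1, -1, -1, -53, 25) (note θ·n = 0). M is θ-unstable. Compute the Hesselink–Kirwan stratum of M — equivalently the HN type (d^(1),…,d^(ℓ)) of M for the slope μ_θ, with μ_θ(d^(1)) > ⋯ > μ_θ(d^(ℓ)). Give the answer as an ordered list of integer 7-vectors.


Interval decomposition of M: I[1,2], I[3,7], I[5,5]^2, I[5,7], I[7,7].
HN type (ℓ=5): μ^(1)=25; μ^(2)=37/2; μ^(3)=-1; μ^(4)=-14; μ^(5)=-27

((0, 0, 0, 0, 0, 0, 3); (1, 1, 0, 0, 0, 0, 0); (0, 0, 0, 0, 2, 0, 0); (0, 0, 1, 1, 1, 1, 0); (0, 0, 0, 0, 1, 1, 0))


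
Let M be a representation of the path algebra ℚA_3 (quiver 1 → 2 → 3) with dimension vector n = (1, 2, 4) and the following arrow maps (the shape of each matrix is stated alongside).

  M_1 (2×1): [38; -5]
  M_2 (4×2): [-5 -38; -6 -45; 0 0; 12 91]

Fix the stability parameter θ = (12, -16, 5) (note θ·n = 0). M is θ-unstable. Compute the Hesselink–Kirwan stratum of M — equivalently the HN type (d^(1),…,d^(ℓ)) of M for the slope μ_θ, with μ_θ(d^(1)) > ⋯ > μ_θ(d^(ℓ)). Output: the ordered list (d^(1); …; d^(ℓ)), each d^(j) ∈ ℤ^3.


Via rank(M_{q-1}∘⋯∘M_p): M ≅ I[1,3], I[2,3], I[3,3]^2.
μ_θ-semistable layers: μ^(1)=5; μ^(2)=-2; μ^(3)=-16

((0, 0, 4); (1, 1, 0); (0, 1, 0))


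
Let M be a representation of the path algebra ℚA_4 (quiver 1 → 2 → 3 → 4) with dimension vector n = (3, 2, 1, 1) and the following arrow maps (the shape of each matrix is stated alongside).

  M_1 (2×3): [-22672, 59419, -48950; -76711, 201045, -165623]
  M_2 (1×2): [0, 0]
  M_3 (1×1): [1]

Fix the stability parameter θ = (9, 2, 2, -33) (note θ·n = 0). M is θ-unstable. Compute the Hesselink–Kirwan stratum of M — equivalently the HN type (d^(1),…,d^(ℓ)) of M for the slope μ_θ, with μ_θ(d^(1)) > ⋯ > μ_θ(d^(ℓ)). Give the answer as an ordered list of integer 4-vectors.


Interval decomposition of M: I[1,1], I[1,2]^2, I[3,4].
HN type (ℓ=3): μ^(1)=9; μ^(2)=11/2; μ^(3)=-31/2

((1, 0, 0, 0); (2, 2, 0, 0); (0, 0, 1, 1))


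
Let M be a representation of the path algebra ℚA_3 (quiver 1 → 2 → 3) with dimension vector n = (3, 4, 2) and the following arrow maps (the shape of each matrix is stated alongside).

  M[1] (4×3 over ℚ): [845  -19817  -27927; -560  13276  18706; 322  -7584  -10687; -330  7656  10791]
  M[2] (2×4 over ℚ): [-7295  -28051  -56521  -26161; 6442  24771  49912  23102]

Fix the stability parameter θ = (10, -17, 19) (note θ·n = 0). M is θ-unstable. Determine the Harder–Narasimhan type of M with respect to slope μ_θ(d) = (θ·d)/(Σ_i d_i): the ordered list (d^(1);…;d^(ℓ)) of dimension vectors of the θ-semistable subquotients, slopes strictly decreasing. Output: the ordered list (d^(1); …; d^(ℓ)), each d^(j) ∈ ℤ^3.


Interval decomposition of M: I[1,1], I[1,2], I[1,3], I[2,2], I[2,3].
HN type (ℓ=4): μ^(1)=19; μ^(2)=10; μ^(3)=-7/2; μ^(4)=-17

((0, 0, 2); (1, 0, 0); (2, 2, 0); (0, 2, 0))


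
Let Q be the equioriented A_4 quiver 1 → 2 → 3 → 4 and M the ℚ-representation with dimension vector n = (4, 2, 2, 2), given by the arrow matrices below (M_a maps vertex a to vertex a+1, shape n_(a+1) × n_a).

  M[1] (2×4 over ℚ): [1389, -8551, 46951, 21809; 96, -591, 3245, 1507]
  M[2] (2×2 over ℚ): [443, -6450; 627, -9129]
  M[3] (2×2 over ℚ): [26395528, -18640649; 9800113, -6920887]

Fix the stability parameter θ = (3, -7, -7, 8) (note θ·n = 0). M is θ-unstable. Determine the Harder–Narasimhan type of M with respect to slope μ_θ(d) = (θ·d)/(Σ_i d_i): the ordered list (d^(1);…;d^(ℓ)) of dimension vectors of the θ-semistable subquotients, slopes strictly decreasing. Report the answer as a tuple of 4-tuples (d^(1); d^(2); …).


Barcode: M ≅ I[1,1]^2, I[1,4]^2. HN layers by μ_θ (3 steps, strictly decreasing):
  μ^(1)=8; μ^(2)=3; μ^(3)=-11/3

((0, 0, 0, 2); (2, 0, 0, 0); (2, 2, 2, 0))


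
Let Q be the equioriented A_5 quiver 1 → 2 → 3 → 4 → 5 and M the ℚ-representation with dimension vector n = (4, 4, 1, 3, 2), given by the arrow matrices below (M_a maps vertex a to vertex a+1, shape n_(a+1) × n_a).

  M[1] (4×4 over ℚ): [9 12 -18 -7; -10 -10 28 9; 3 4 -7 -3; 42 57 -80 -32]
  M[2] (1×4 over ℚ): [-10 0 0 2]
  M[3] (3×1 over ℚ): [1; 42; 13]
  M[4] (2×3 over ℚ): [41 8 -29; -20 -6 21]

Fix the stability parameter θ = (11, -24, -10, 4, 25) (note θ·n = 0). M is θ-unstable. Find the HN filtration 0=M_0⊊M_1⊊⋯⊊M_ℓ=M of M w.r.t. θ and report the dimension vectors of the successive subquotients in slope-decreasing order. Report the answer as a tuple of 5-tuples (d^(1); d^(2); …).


Via rank(M_{q-1}∘⋯∘M_p): M ≅ I[1,2]^3, I[1,5], I[4,4], I[4,5].
μ_θ-semistable layers: μ^(1)=25; μ^(2)=4; μ^(3)=-13/2; μ^(4)=-23/3

((0, 0, 0, 0, 2); (0, 0, 0, 3, 0); (3, 3, 0, 0, 0); (1, 1, 1, 0, 0))
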